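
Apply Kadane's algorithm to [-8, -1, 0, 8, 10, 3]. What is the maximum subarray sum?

Using Kadane's algorithm on [-8, -1, 0, 8, 10, 3]:

Scanning through the array:
Position 1 (value -1): max_ending_here = -1, max_so_far = -1
Position 2 (value 0): max_ending_here = 0, max_so_far = 0
Position 3 (value 8): max_ending_here = 8, max_so_far = 8
Position 4 (value 10): max_ending_here = 18, max_so_far = 18
Position 5 (value 3): max_ending_here = 21, max_so_far = 21

Maximum subarray: [0, 8, 10, 3]
Maximum sum: 21

The maximum subarray is [0, 8, 10, 3] with sum 21. This subarray runs from index 2 to index 5.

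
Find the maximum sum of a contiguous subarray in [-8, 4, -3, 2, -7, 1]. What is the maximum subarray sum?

Using Kadane's algorithm on [-8, 4, -3, 2, -7, 1]:

Scanning through the array:
Position 1 (value 4): max_ending_here = 4, max_so_far = 4
Position 2 (value -3): max_ending_here = 1, max_so_far = 4
Position 3 (value 2): max_ending_here = 3, max_so_far = 4
Position 4 (value -7): max_ending_here = -4, max_so_far = 4
Position 5 (value 1): max_ending_here = 1, max_so_far = 4

Maximum subarray: [4]
Maximum sum: 4

The maximum subarray is [4] with sum 4. This subarray runs from index 1 to index 1.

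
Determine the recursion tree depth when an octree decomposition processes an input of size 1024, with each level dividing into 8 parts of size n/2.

For divide and conquer with division factor 2:

Problem sizes at each level:
Level 0: 1024
Level 1: 512
Level 2: 256
Level 3: 128
Level 4: 64
Level 5: 32
Level 6: 16
Level 7: 8
Level 8: 4
Level 9: 2
Level 10: 1

The root is level 0 and the size-1 base case is level 10 (the tree spans levels 0 through 10, i.e. 11 levels counting the root), so the depth is the number of divisions: log_2(1024) = 10

The recursion tree depth is log_2(1024) = 10. At each level, the problem size is divided by 2, so it takes 10 divisions to reduce to a base case of size 1. The algorithm makes 8 recursive calls at each level.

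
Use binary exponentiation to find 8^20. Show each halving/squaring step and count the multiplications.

Computing 8^20 by squaring (build up from 8^1; each line after the first costs one multiplication):

8^1 = 8
8^2 = (8^1)^2 = 8^2 = 64
8^4 = (8^2)^2 = 64^2 = 4096
8^5 = 8 * 8^4 = 8 * 4096 = 32768
8^10 = (8^5)^2 = 32768^2 = 1073741824
8^20 = (8^10)^2 = 1073741824^2 = 1152921504606846976

Result: 1152921504606846976
Multiplications needed: 5 (5 lines after 8^1)

8^20 = 1152921504606846976. Using exponentiation by squaring, this requires 5 multiplications. The key idea: if the exponent is even, square the half-power; if odd, multiply by the base once.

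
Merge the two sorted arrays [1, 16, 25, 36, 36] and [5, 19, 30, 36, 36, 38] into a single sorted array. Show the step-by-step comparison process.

Merging process:

Compare 1 vs 5: take 1 from left. Merged: [1]
Compare 16 vs 5: take 5 from right. Merged: [1, 5]
Compare 16 vs 19: take 16 from left. Merged: [1, 5, 16]
Compare 25 vs 19: take 19 from right. Merged: [1, 5, 16, 19]
Compare 25 vs 30: take 25 from left. Merged: [1, 5, 16, 19, 25]
Compare 36 vs 30: take 30 from right. Merged: [1, 5, 16, 19, 25, 30]
Compare 36 vs 36: take 36 from left. Merged: [1, 5, 16, 19, 25, 30, 36]
Compare 36 vs 36: take 36 from left. Merged: [1, 5, 16, 19, 25, 30, 36, 36]
Append remaining from right: [36, 36, 38]. Merged: [1, 5, 16, 19, 25, 30, 36, 36, 36, 36, 38]

Final merged array: [1, 5, 16, 19, 25, 30, 36, 36, 36, 36, 38]
Total comparisons: 8

The merged array is [1, 5, 16, 19, 25, 30, 36, 36, 36, 36, 38], requiring 8 comparisons. The merge step runs in O(n) time where n is the total number of elements.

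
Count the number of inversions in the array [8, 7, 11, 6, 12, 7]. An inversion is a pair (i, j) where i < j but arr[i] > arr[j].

Finding inversions in [8, 7, 11, 6, 12, 7]:

(0, 1): arr[0]=8 > arr[1]=7
(0, 3): arr[0]=8 > arr[3]=6
(0, 5): arr[0]=8 > arr[5]=7
(1, 3): arr[1]=7 > arr[3]=6
(2, 3): arr[2]=11 > arr[3]=6
(2, 5): arr[2]=11 > arr[5]=7
(4, 5): arr[4]=12 > arr[5]=7

Total inversions: 7

The array has 7 inversion(s): (0,1), (0,3), (0,5), (1,3), (2,3), (2,5), (4,5). Each pair (i,j) satisfies i < j and arr[i] > arr[j].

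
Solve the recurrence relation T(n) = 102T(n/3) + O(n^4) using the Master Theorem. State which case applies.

Master Theorem for T(n) = 102T(n/3) + O(n^4):

a = 102, b = 3, c = 4
log_b(a) = log_3(102) = 4.2098

Case 1: c = 4 < log_3(102) = 4.2098
T(n) = O(n^(log_3 102))

For T(n) = 102T(n/3) + O(n^4): log_3(102) = 4.2098. This is Case 1 of the Master Theorem (c < log_b(a), work dominated by leaves), giving O(n^(log_3 102)).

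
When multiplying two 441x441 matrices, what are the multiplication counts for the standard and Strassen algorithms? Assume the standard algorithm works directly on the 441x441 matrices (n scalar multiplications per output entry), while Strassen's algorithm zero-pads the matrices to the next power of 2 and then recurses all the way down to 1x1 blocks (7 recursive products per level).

Matrix multiplication for 441x441 matrices:

Strassen's algorithm requires power-of-2 dimensions. Pad 441x441 to 512x512 (next power of 2).

Standard algorithm: 441^3 = 85766121 multiplications
Strassen's algorithm: 7^(log2(512)) = 7^9 = 40353607 multiplications
Savings: 85766121 - 40353607 = 45412514 multiplications

Standard: 85766121 multiplications (441^3). Strassen: 40353607 multiplications (7^9, after padding to 512x512). Strassen reduces 8 recursive multiplications to 7 at each level.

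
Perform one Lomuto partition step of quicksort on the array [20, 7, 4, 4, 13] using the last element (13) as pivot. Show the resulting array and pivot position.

Lomuto partition with pivot = 13:

Initial array: [20, 7, 4, 4, 13]

arr[0]=20 > 13: no swap
arr[1]=7 <= 13: swap with position 0, array becomes [7, 20, 4, 4, 13]
arr[2]=4 <= 13: swap with position 1, array becomes [7, 4, 20, 4, 13]
arr[3]=4 <= 13: swap with position 2, array becomes [7, 4, 4, 20, 13]

Place pivot at position 3: [7, 4, 4, 13, 20]
Pivot position: 3

After partitioning with pivot 13, the array becomes [7, 4, 4, 13, 20]. The pivot is placed at index 3. All elements to the left of the pivot are <= 13, and all elements to the right are > 13.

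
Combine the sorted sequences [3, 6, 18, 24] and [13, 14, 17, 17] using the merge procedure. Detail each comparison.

Merging process:

Compare 3 vs 13: take 3 from left. Merged: [3]
Compare 6 vs 13: take 6 from left. Merged: [3, 6]
Compare 18 vs 13: take 13 from right. Merged: [3, 6, 13]
Compare 18 vs 14: take 14 from right. Merged: [3, 6, 13, 14]
Compare 18 vs 17: take 17 from right. Merged: [3, 6, 13, 14, 17]
Compare 18 vs 17: take 17 from right. Merged: [3, 6, 13, 14, 17, 17]
Append remaining from left: [18, 24]. Merged: [3, 6, 13, 14, 17, 17, 18, 24]

Final merged array: [3, 6, 13, 14, 17, 17, 18, 24]
Total comparisons: 6

The merged array is [3, 6, 13, 14, 17, 17, 18, 24], requiring 6 comparisons. The merge step runs in O(n) time where n is the total number of elements.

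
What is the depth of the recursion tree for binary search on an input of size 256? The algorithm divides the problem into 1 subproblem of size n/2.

For divide and conquer with division factor 2:

Problem sizes at each level:
Level 0: 256
Level 1: 128
Level 2: 64
Level 3: 32
Level 4: 16
Level 5: 8
Level 6: 4
Level 7: 2
Level 8: 1

The root is level 0 and the size-1 base case is level 8 (the tree spans levels 0 through 8, i.e. 9 levels counting the root), so the depth is the number of divisions: log_2(256) = 8

The recursion tree depth is log_2(256) = 8. At each level, the problem size is divided by 2, so it takes 8 divisions to reduce to a base case of size 1. The algorithm makes 1 recursive call at each level.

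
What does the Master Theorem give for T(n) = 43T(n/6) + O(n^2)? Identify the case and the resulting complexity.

Master Theorem for T(n) = 43T(n/6) + O(n^2):

a = 43, b = 6, c = 2
log_b(a) = log_6(43) = 2.0992

Case 1: c = 2 < log_6(43) = 2.0992
T(n) = O(n^(log_6 43))

For T(n) = 43T(n/6) + O(n^2): log_6(43) = 2.0992. This is Case 1 of the Master Theorem (c < log_b(a), work dominated by leaves), giving O(n^(log_6 43)).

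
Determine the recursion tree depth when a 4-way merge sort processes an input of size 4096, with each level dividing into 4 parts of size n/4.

For divide and conquer with division factor 4:

Problem sizes at each level:
Level 0: 4096
Level 1: 1024
Level 2: 256
Level 3: 64
Level 4: 16
Level 5: 4
Level 6: 1

The root is level 0 and the size-1 base case is level 6 (the tree spans levels 0 through 6, i.e. 7 levels counting the root), so the depth is the number of divisions: log_4(4096) = 6

The recursion tree depth is log_4(4096) = 6. At each level, the problem size is divided by 4, so it takes 6 divisions to reduce to a base case of size 1. The algorithm makes 4 recursive calls at each level.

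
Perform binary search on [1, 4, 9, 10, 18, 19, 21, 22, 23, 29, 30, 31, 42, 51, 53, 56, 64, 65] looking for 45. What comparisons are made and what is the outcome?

Binary search for 45 in [1, 4, 9, 10, 18, 19, 21, 22, 23, 29, 30, 31, 42, 51, 53, 56, 64, 65]:

lo=0, hi=17, mid=8, arr[mid]=23 -> 23 < 45, search right half
lo=9, hi=17, mid=13, arr[mid]=51 -> 51 > 45, search left half
lo=9, hi=12, mid=10, arr[mid]=30 -> 30 < 45, search right half
lo=11, hi=12, mid=11, arr[mid]=31 -> 31 < 45, search right half
lo=12, hi=12, mid=12, arr[mid]=42 -> 42 < 45, search right half
lo=13 > hi=12, target 45 not found

Binary search determines that 45 is not in the array after 5 comparisons. The search space was exhausted without finding the target.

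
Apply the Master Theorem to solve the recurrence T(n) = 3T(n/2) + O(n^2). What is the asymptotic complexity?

Master Theorem for T(n) = 3T(n/2) + O(n^2):

a = 3, b = 2, c = 2
log_b(a) = log_2(3) = 1.5850

Case 3: c = 2 > log_2(3) = 1.5850
T(n) = O(n^2) = O(n^2)

For T(n) = 3T(n/2) + O(n^2): log_2(3) = 1.5850. This is Case 3 of the Master Theorem (c > log_b(a), work dominated by root), giving O(n^2).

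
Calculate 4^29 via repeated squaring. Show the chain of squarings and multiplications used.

Computing 4^29 by squaring (build up from 4^1; each line after the first costs one multiplication):

4^1 = 4
4^2 = (4^1)^2 = 4^2 = 16
4^3 = 4 * 4^2 = 4 * 16 = 64
4^6 = (4^3)^2 = 64^2 = 4096
4^7 = 4 * 4^6 = 4 * 4096 = 16384
4^14 = (4^7)^2 = 16384^2 = 268435456
4^28 = (4^14)^2 = 268435456^2 = 72057594037927936
4^29 = 4 * 4^28 = 4 * 72057594037927936 = 288230376151711744

Result: 288230376151711744
Multiplications needed: 7 (7 lines after 4^1)

4^29 = 288230376151711744. Using exponentiation by squaring, this requires 7 multiplications. The key idea: if the exponent is even, square the half-power; if odd, multiply by the base once.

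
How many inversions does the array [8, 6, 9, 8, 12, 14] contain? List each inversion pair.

Finding inversions in [8, 6, 9, 8, 12, 14]:

(0, 1): arr[0]=8 > arr[1]=6
(2, 3): arr[2]=9 > arr[3]=8

Total inversions: 2

The array has 2 inversion(s): (0,1), (2,3). Each pair (i,j) satisfies i < j and arr[i] > arr[j].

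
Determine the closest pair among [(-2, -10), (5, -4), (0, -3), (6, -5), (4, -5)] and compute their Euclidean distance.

Computing all pairwise distances among 5 points:

d((-2, -10), (5, -4)) = 9.2195
d((-2, -10), (0, -3)) = 7.2801
d((-2, -10), (6, -5)) = 9.434
d((-2, -10), (4, -5)) = 7.8102
d((5, -4), (0, -3)) = 5.099
d((5, -4), (6, -5)) = 1.4142 <-- minimum
d((5, -4), (4, -5)) = 1.4142 <-- minimum
d((0, -3), (6, -5)) = 6.3246
d((0, -3), (4, -5)) = 4.4721
d((6, -5), (4, -5)) = 2.0

Minimum distance: 1.4142 (tie among 2 pairs: (5, -4) and (6, -5); (5, -4) and (4, -5))

The minimum Euclidean distance is 1.4142. There is a tie: 2 pairs achieve this minimum — (5, -4) and (6, -5); (5, -4) and (4, -5). Any of these is a valid closest pair. For 5 points, brute-force pairwise comparison is shown above. For large n, the divide-and-conquer algorithm (sort by x, recurse on halves, check the dividing strip) achieves O(n log n).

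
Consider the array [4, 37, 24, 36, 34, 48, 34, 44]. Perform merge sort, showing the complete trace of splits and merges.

Merge sort trace:

Split: [4, 37, 24, 36, 34, 48, 34, 44] -> [4, 37, 24, 36] and [34, 48, 34, 44]
  Split: [4, 37, 24, 36] -> [4, 37] and [24, 36]
    Split: [4, 37] -> [4] and [37]
    Merge: [4] + [37] -> [4, 37]
    Split: [24, 36] -> [24] and [36]
    Merge: [24] + [36] -> [24, 36]
  Merge: [4, 37] + [24, 36] -> [4, 24, 36, 37]
  Split: [34, 48, 34, 44] -> [34, 48] and [34, 44]
    Split: [34, 48] -> [34] and [48]
    Merge: [34] + [48] -> [34, 48]
    Split: [34, 44] -> [34] and [44]
    Merge: [34] + [44] -> [34, 44]
  Merge: [34, 48] + [34, 44] -> [34, 34, 44, 48]
Merge: [4, 24, 36, 37] + [34, 34, 44, 48] -> [4, 24, 34, 34, 36, 37, 44, 48]

Final sorted array: [4, 24, 34, 34, 36, 37, 44, 48]

The merge sort proceeds by recursively splitting the array and merging sorted halves.
After all merges, the sorted array is [4, 24, 34, 34, 36, 37, 44, 48].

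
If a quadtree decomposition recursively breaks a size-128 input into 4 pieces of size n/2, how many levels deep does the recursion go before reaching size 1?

For divide and conquer with division factor 2:

Problem sizes at each level:
Level 0: 128
Level 1: 64
Level 2: 32
Level 3: 16
Level 4: 8
Level 5: 4
Level 6: 2
Level 7: 1

The root is level 0 and the size-1 base case is level 7 (the tree spans levels 0 through 7, i.e. 8 levels counting the root), so the depth is the number of divisions: log_2(128) = 7

The recursion tree depth is log_2(128) = 7. At each level, the problem size is divided by 2, so it takes 7 divisions to reduce to a base case of size 1. The algorithm makes 4 recursive calls at each level.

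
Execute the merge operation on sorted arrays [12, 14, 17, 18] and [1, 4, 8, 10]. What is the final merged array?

Merging process:

Compare 12 vs 1: take 1 from right. Merged: [1]
Compare 12 vs 4: take 4 from right. Merged: [1, 4]
Compare 12 vs 8: take 8 from right. Merged: [1, 4, 8]
Compare 12 vs 10: take 10 from right. Merged: [1, 4, 8, 10]
Append remaining from left: [12, 14, 17, 18]. Merged: [1, 4, 8, 10, 12, 14, 17, 18]

Final merged array: [1, 4, 8, 10, 12, 14, 17, 18]
Total comparisons: 4

The merged array is [1, 4, 8, 10, 12, 14, 17, 18], requiring 4 comparisons. The merge step runs in O(n) time where n is the total number of elements.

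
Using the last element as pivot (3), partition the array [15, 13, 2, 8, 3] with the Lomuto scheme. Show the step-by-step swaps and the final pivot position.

Lomuto partition with pivot = 3:

Initial array: [15, 13, 2, 8, 3]

arr[0]=15 > 3: no swap
arr[1]=13 > 3: no swap
arr[2]=2 <= 3: swap with position 0, array becomes [2, 13, 15, 8, 3]
arr[3]=8 > 3: no swap

Place pivot at position 1: [2, 3, 15, 8, 13]
Pivot position: 1

After partitioning with pivot 3, the array becomes [2, 3, 15, 8, 13]. The pivot is placed at index 1. All elements to the left of the pivot are <= 3, and all elements to the right are > 3.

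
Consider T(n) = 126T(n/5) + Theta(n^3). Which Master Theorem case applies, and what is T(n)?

Master Theorem for T(n) = 126T(n/5) + O(n^3):

a = 126, b = 5, c = 3
log_b(a) = log_5(126) = 3.0050

Case 1: c = 3 < log_5(126) = 3.0050
T(n) = O(n^(log_5 126))

For T(n) = 126T(n/5) + O(n^3): log_5(126) = 3.0050. This is Case 1 of the Master Theorem (c < log_b(a), work dominated by leaves), giving O(n^(log_5 126)).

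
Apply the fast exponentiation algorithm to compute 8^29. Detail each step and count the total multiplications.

Computing 8^29 by squaring (build up from 8^1; each line after the first costs one multiplication):

8^1 = 8
8^2 = (8^1)^2 = 8^2 = 64
8^3 = 8 * 8^2 = 8 * 64 = 512
8^6 = (8^3)^2 = 512^2 = 262144
8^7 = 8 * 8^6 = 8 * 262144 = 2097152
8^14 = (8^7)^2 = 2097152^2 = 4398046511104
8^28 = (8^14)^2 = 4398046511104^2 = 19342813113834066795298816
8^29 = 8 * 8^28 = 8 * 19342813113834066795298816 = 154742504910672534362390528

Result: 154742504910672534362390528
Multiplications needed: 7 (7 lines after 8^1)

8^29 = 154742504910672534362390528. Using exponentiation by squaring, this requires 7 multiplications. The key idea: if the exponent is even, square the half-power; if odd, multiply by the base once.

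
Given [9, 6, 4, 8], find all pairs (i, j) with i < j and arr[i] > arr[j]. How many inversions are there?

Finding inversions in [9, 6, 4, 8]:

(0, 1): arr[0]=9 > arr[1]=6
(0, 2): arr[0]=9 > arr[2]=4
(0, 3): arr[0]=9 > arr[3]=8
(1, 2): arr[1]=6 > arr[2]=4

Total inversions: 4

The array has 4 inversion(s): (0,1), (0,2), (0,3), (1,2). Each pair (i,j) satisfies i < j and arr[i] > arr[j].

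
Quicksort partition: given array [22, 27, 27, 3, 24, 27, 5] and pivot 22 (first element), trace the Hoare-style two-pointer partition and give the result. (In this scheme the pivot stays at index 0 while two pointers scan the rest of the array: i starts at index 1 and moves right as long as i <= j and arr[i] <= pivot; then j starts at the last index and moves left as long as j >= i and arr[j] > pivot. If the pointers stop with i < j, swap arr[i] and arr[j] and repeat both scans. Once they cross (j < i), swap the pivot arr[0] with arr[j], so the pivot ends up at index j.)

Hoare-style two-pointer partition with pivot = 22:

Initial array: [22, 27, 27, 3, 24, 27, 5]

Pointers start at i = 1, j = 6.
i stops at index 1 (arr[1]=27 > 22), j stops at index 6 (arr[6]=5 <= 22): swap arr[1] and arr[6], array becomes [22, 5, 27, 3, 24, 27, 27]
i stops at index 2 (arr[2]=27 > 22), j stops at index 3 (arr[3]=3 <= 22): swap arr[2] and arr[3], array becomes [22, 5, 3, 27, 24, 27, 27]
i ends at 3, j ends at 2: the pointers have crossed (j < i), so scanning stops.

Swap pivot arr[0] with arr[2] to place pivot at position 2: [3, 5, 22, 27, 24, 27, 27]
Pivot position: 2

After partitioning with pivot 22, the array becomes [3, 5, 22, 27, 24, 27, 27]. The pivot is placed at index 2. All elements to the left of the pivot are <= 22, and all elements to the right are > 22.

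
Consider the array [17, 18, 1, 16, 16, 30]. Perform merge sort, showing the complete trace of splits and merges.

Merge sort trace:

Split: [17, 18, 1, 16, 16, 30] -> [17, 18, 1] and [16, 16, 30]
  Split: [17, 18, 1] -> [17] and [18, 1]
    Split: [18, 1] -> [18] and [1]
    Merge: [18] + [1] -> [1, 18]
  Merge: [17] + [1, 18] -> [1, 17, 18]
  Split: [16, 16, 30] -> [16] and [16, 30]
    Split: [16, 30] -> [16] and [30]
    Merge: [16] + [30] -> [16, 30]
  Merge: [16] + [16, 30] -> [16, 16, 30]
Merge: [1, 17, 18] + [16, 16, 30] -> [1, 16, 16, 17, 18, 30]

Final sorted array: [1, 16, 16, 17, 18, 30]

The merge sort proceeds by recursively splitting the array and merging sorted halves.
After all merges, the sorted array is [1, 16, 16, 17, 18, 30].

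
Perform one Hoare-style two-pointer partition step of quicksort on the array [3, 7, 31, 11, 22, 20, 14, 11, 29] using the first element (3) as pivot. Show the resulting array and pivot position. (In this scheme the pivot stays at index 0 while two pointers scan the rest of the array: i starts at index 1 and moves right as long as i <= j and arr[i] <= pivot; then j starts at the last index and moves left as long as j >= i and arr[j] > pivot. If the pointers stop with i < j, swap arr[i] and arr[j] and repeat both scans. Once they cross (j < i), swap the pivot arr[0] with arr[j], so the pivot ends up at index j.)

Hoare-style two-pointer partition with pivot = 3:

Initial array: [3, 7, 31, 11, 22, 20, 14, 11, 29]

Pointers start at i = 1, j = 8.
i ends at 1, j ends at 0: the pointers have crossed (j < i), so scanning stops.

j = 0, so swapping arr[0] with arr[j] leaves the pivot at position 0: [3, 7, 31, 11, 22, 20, 14, 11, 29]
Pivot position: 0

After partitioning with pivot 3, the array becomes [3, 7, 31, 11, 22, 20, 14, 11, 29]. The pivot is placed at index 0. All elements to the left of the pivot are <= 3, and all elements to the right are > 3.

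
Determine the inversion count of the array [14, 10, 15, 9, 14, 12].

Finding inversions in [14, 10, 15, 9, 14, 12]:

(0, 1): arr[0]=14 > arr[1]=10
(0, 3): arr[0]=14 > arr[3]=9
(0, 5): arr[0]=14 > arr[5]=12
(1, 3): arr[1]=10 > arr[3]=9
(2, 3): arr[2]=15 > arr[3]=9
(2, 4): arr[2]=15 > arr[4]=14
(2, 5): arr[2]=15 > arr[5]=12
(4, 5): arr[4]=14 > arr[5]=12

Total inversions: 8

The array has 8 inversion(s): (0,1), (0,3), (0,5), (1,3), (2,3), (2,4), (2,5), (4,5). Each pair (i,j) satisfies i < j and arr[i] > arr[j].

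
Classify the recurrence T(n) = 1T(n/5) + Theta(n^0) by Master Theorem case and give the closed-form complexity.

Master Theorem for T(n) = 1T(n/5) + O(n^0):

a = 1, b = 5, c = 0
log_b(a) = log_5(1) = 0.0000

Case 2: c = 0 = log_5(1) = 0.0000
T(n) = O(n^0 log n) = O(log n)

For T(n) = 1T(n/5) + O(n^0): log_5(1) = 0.0000. This is Case 2 of the Master Theorem (c = log_b(a), equal work at all levels), giving O(log n).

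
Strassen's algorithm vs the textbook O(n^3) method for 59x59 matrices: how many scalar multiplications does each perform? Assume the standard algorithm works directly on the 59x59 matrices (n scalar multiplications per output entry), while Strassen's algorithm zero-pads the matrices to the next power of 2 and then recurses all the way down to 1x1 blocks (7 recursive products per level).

Matrix multiplication for 59x59 matrices:

Strassen's algorithm requires power-of-2 dimensions. Pad 59x59 to 64x64 (next power of 2).

Standard algorithm: 59^3 = 205379 multiplications
Strassen's algorithm: 7^(log2(64)) = 7^6 = 117649 multiplications
Savings: 205379 - 117649 = 87730 multiplications

Standard: 205379 multiplications (59^3). Strassen: 117649 multiplications (7^6, after padding to 64x64). Strassen reduces 8 recursive multiplications to 7 at each level.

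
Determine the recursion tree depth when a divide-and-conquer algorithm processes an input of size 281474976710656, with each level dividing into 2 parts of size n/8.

For divide and conquer with division factor 8:

Problem sizes at each level:
Level 0: 281474976710656
Level 1: 35184372088832
Level 2: 4398046511104
Level 3: 549755813888
Level 4: 68719476736
Level 5: 8589934592
Level 6: 1073741824
Level 7: 134217728
Level 8: 16777216
Level 9: 2097152
Level 10: 262144
Level 11: 32768
Level 12: 4096
Level 13: 512
Level 14: 64
Level 15: 8
Level 16: 1

The root is level 0 and the size-1 base case is level 16 (the tree spans levels 0 through 16, i.e. 17 levels counting the root), so the depth is the number of divisions: log_8(281474976710656) = 16

The recursion tree depth is log_8(281474976710656) = 16. At each level, the problem size is divided by 8, so it takes 16 divisions to reduce to a base case of size 1. The algorithm makes 2 recursive calls at each level.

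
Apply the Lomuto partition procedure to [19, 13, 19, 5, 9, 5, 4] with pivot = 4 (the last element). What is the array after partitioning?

Lomuto partition with pivot = 4:

Initial array: [19, 13, 19, 5, 9, 5, 4]

arr[0]=19 > 4: no swap
arr[1]=13 > 4: no swap
arr[2]=19 > 4: no swap
arr[3]=5 > 4: no swap
arr[4]=9 > 4: no swap
arr[5]=5 > 4: no swap

Place pivot at position 0: [4, 13, 19, 5, 9, 5, 19]
Pivot position: 0

After partitioning with pivot 4, the array becomes [4, 13, 19, 5, 9, 5, 19]. The pivot is placed at index 0. All elements to the left of the pivot are <= 4, and all elements to the right are > 4.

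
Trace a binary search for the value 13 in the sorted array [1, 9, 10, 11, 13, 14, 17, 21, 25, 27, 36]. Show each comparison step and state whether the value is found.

Binary search for 13 in [1, 9, 10, 11, 13, 14, 17, 21, 25, 27, 36]:

lo=0, hi=10, mid=5, arr[mid]=14 -> 14 > 13, search left half
lo=0, hi=4, mid=2, arr[mid]=10 -> 10 < 13, search right half
lo=3, hi=4, mid=3, arr[mid]=11 -> 11 < 13, search right half
lo=4, hi=4, mid=4, arr[mid]=13 -> Found target at index 4!

Binary search finds 13 at index 4 after 4 comparisons. The search repeatedly halves the search space by comparing with the middle element.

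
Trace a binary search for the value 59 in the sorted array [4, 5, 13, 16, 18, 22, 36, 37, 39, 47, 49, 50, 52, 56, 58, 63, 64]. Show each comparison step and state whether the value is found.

Binary search for 59 in [4, 5, 13, 16, 18, 22, 36, 37, 39, 47, 49, 50, 52, 56, 58, 63, 64]:

lo=0, hi=16, mid=8, arr[mid]=39 -> 39 < 59, search right half
lo=9, hi=16, mid=12, arr[mid]=52 -> 52 < 59, search right half
lo=13, hi=16, mid=14, arr[mid]=58 -> 58 < 59, search right half
lo=15, hi=16, mid=15, arr[mid]=63 -> 63 > 59, search left half
lo=15 > hi=14, target 59 not found

Binary search determines that 59 is not in the array after 4 comparisons. The search space was exhausted without finding the target.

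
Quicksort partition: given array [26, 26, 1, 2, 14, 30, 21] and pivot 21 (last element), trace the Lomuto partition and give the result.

Lomuto partition with pivot = 21:

Initial array: [26, 26, 1, 2, 14, 30, 21]

arr[0]=26 > 21: no swap
arr[1]=26 > 21: no swap
arr[2]=1 <= 21: swap with position 0, array becomes [1, 26, 26, 2, 14, 30, 21]
arr[3]=2 <= 21: swap with position 1, array becomes [1, 2, 26, 26, 14, 30, 21]
arr[4]=14 <= 21: swap with position 2, array becomes [1, 2, 14, 26, 26, 30, 21]
arr[5]=30 > 21: no swap

Place pivot at position 3: [1, 2, 14, 21, 26, 30, 26]
Pivot position: 3

After partitioning with pivot 21, the array becomes [1, 2, 14, 21, 26, 30, 26]. The pivot is placed at index 3. All elements to the left of the pivot are <= 21, and all elements to the right are > 21.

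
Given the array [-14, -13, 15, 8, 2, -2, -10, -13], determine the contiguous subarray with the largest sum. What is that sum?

Using Kadane's algorithm on [-14, -13, 15, 8, 2, -2, -10, -13]:

Scanning through the array:
Position 1 (value -13): max_ending_here = -13, max_so_far = -13
Position 2 (value 15): max_ending_here = 15, max_so_far = 15
Position 3 (value 8): max_ending_here = 23, max_so_far = 23
Position 4 (value 2): max_ending_here = 25, max_so_far = 25
Position 5 (value -2): max_ending_here = 23, max_so_far = 25
Position 6 (value -10): max_ending_here = 13, max_so_far = 25
Position 7 (value -13): max_ending_here = 0, max_so_far = 25

Maximum subarray: [15, 8, 2]
Maximum sum: 25

The maximum subarray is [15, 8, 2] with sum 25. This subarray runs from index 2 to index 4.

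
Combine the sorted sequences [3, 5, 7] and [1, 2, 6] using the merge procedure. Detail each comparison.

Merging process:

Compare 3 vs 1: take 1 from right. Merged: [1]
Compare 3 vs 2: take 2 from right. Merged: [1, 2]
Compare 3 vs 6: take 3 from left. Merged: [1, 2, 3]
Compare 5 vs 6: take 5 from left. Merged: [1, 2, 3, 5]
Compare 7 vs 6: take 6 from right. Merged: [1, 2, 3, 5, 6]
Append remaining from left: [7]. Merged: [1, 2, 3, 5, 6, 7]

Final merged array: [1, 2, 3, 5, 6, 7]
Total comparisons: 5

The merged array is [1, 2, 3, 5, 6, 7], requiring 5 comparisons. The merge step runs in O(n) time where n is the total number of elements.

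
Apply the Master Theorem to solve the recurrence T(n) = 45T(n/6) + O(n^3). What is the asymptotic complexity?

Master Theorem for T(n) = 45T(n/6) + O(n^3):

a = 45, b = 6, c = 3
log_b(a) = log_6(45) = 2.1245

Case 3: c = 3 > log_6(45) = 2.1245
T(n) = O(n^3) = O(n^3)

For T(n) = 45T(n/6) + O(n^3): log_6(45) = 2.1245. This is Case 3 of the Master Theorem (c > log_b(a), work dominated by root), giving O(n^3).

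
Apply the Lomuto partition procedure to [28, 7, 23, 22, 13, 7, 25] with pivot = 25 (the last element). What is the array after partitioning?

Lomuto partition with pivot = 25:

Initial array: [28, 7, 23, 22, 13, 7, 25]

arr[0]=28 > 25: no swap
arr[1]=7 <= 25: swap with position 0, array becomes [7, 28, 23, 22, 13, 7, 25]
arr[2]=23 <= 25: swap with position 1, array becomes [7, 23, 28, 22, 13, 7, 25]
arr[3]=22 <= 25: swap with position 2, array becomes [7, 23, 22, 28, 13, 7, 25]
arr[4]=13 <= 25: swap with position 3, array becomes [7, 23, 22, 13, 28, 7, 25]
arr[5]=7 <= 25: swap with position 4, array becomes [7, 23, 22, 13, 7, 28, 25]

Place pivot at position 5: [7, 23, 22, 13, 7, 25, 28]
Pivot position: 5

After partitioning with pivot 25, the array becomes [7, 23, 22, 13, 7, 25, 28]. The pivot is placed at index 5. All elements to the left of the pivot are <= 25, and all elements to the right are > 25.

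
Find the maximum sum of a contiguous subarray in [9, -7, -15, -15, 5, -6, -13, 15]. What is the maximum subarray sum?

Using Kadane's algorithm on [9, -7, -15, -15, 5, -6, -13, 15]:

Scanning through the array:
Position 1 (value -7): max_ending_here = 2, max_so_far = 9
Position 2 (value -15): max_ending_here = -13, max_so_far = 9
Position 3 (value -15): max_ending_here = -15, max_so_far = 9
Position 4 (value 5): max_ending_here = 5, max_so_far = 9
Position 5 (value -6): max_ending_here = -1, max_so_far = 9
Position 6 (value -13): max_ending_here = -13, max_so_far = 9
Position 7 (value 15): max_ending_here = 15, max_so_far = 15

Maximum subarray: [15]
Maximum sum: 15

The maximum subarray is [15] with sum 15. This subarray runs from index 7 to index 7.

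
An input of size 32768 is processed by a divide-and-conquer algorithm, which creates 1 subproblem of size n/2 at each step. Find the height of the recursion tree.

For divide and conquer with division factor 2:

Problem sizes at each level:
Level 0: 32768
Level 1: 16384
Level 2: 8192
Level 3: 4096
Level 4: 2048
Level 5: 1024
Level 6: 512
Level 7: 256
Level 8: 128
Level 9: 64
Level 10: 32
Level 11: 16
Level 12: 8
Level 13: 4
Level 14: 2
Level 15: 1

The root is level 0 and the size-1 base case is level 15 (the tree spans levels 0 through 15, i.e. 16 levels counting the root), so the depth is the number of divisions: log_2(32768) = 15

The recursion tree depth is log_2(32768) = 15. At each level, the problem size is divided by 2, so it takes 15 divisions to reduce to a base case of size 1. The algorithm makes 1 recursive call at each level.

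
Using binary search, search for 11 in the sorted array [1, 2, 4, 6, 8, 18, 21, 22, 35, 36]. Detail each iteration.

Binary search for 11 in [1, 2, 4, 6, 8, 18, 21, 22, 35, 36]:

lo=0, hi=9, mid=4, arr[mid]=8 -> 8 < 11, search right half
lo=5, hi=9, mid=7, arr[mid]=22 -> 22 > 11, search left half
lo=5, hi=6, mid=5, arr[mid]=18 -> 18 > 11, search left half
lo=5 > hi=4, target 11 not found

Binary search determines that 11 is not in the array after 3 comparisons. The search space was exhausted without finding the target.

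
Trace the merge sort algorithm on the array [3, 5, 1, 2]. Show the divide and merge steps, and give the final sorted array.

Merge sort trace:

Split: [3, 5, 1, 2] -> [3, 5] and [1, 2]
  Split: [3, 5] -> [3] and [5]
  Merge: [3] + [5] -> [3, 5]
  Split: [1, 2] -> [1] and [2]
  Merge: [1] + [2] -> [1, 2]
Merge: [3, 5] + [1, 2] -> [1, 2, 3, 5]

Final sorted array: [1, 2, 3, 5]

The merge sort proceeds by recursively splitting the array and merging sorted halves.
After all merges, the sorted array is [1, 2, 3, 5].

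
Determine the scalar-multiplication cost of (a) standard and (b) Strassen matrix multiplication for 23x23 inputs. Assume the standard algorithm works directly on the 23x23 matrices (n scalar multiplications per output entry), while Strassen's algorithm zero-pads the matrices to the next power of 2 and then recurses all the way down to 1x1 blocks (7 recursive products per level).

Matrix multiplication for 23x23 matrices:

Strassen's algorithm requires power-of-2 dimensions. Pad 23x23 to 32x32 (next power of 2).

Standard algorithm: 23^3 = 12167 multiplications
Strassen's algorithm: 7^(log2(32)) = 7^5 = 16807 multiplications
Difference: 12167 - 16807 = -4640 (Strassen uses MORE here due to padding overhead — for small or just-over-power-of-2 n, padding can outweigh the per-level savings)

Standard: 12167 multiplications (23^3). Strassen: 16807 multiplications (7^5, after padding to 32x32). Strassen reduces 8 recursive multiplications to 7 at each level.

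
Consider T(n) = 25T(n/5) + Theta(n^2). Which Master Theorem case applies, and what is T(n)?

Master Theorem for T(n) = 25T(n/5) + O(n^2):

a = 25, b = 5, c = 2
log_b(a) = log_5(25) = 2.0000

Case 2: c = 2 = log_5(25) = 2.0000
T(n) = O(n^2 log n) = O(n^2 log n)

For T(n) = 25T(n/5) + O(n^2): log_5(25) = 2.0000. This is Case 2 of the Master Theorem (c = log_b(a), equal work at all levels), giving O(n^2 log n).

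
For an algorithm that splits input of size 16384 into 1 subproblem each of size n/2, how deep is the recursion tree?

For divide and conquer with division factor 2:

Problem sizes at each level:
Level 0: 16384
Level 1: 8192
Level 2: 4096
Level 3: 2048
Level 4: 1024
Level 5: 512
Level 6: 256
Level 7: 128
Level 8: 64
Level 9: 32
Level 10: 16
Level 11: 8
Level 12: 4
Level 13: 2
Level 14: 1

The root is level 0 and the size-1 base case is level 14 (the tree spans levels 0 through 14, i.e. 15 levels counting the root), so the depth is the number of divisions: log_2(16384) = 14

The recursion tree depth is log_2(16384) = 14. At each level, the problem size is divided by 2, so it takes 14 divisions to reduce to a base case of size 1. The algorithm makes 1 recursive call at each level.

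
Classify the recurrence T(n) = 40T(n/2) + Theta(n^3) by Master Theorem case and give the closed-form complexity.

Master Theorem for T(n) = 40T(n/2) + O(n^3):

a = 40, b = 2, c = 3
log_b(a) = log_2(40) = 5.3219

Case 1: c = 3 < log_2(40) = 5.3219
T(n) = O(n^(log_2 40))

For T(n) = 40T(n/2) + O(n^3): log_2(40) = 5.3219. This is Case 1 of the Master Theorem (c < log_b(a), work dominated by leaves), giving O(n^(log_2 40)).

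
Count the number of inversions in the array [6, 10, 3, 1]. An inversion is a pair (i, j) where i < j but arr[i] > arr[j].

Finding inversions in [6, 10, 3, 1]:

(0, 2): arr[0]=6 > arr[2]=3
(0, 3): arr[0]=6 > arr[3]=1
(1, 2): arr[1]=10 > arr[2]=3
(1, 3): arr[1]=10 > arr[3]=1
(2, 3): arr[2]=3 > arr[3]=1

Total inversions: 5

The array has 5 inversion(s): (0,2), (0,3), (1,2), (1,3), (2,3). Each pair (i,j) satisfies i < j and arr[i] > arr[j].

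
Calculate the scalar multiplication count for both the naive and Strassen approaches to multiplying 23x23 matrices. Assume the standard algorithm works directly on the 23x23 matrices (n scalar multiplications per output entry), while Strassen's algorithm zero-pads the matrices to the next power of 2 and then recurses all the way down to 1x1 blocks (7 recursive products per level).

Matrix multiplication for 23x23 matrices:

Strassen's algorithm requires power-of-2 dimensions. Pad 23x23 to 32x32 (next power of 2).

Standard algorithm: 23^3 = 12167 multiplications
Strassen's algorithm: 7^(log2(32)) = 7^5 = 16807 multiplications
Difference: 12167 - 16807 = -4640 (Strassen uses MORE here due to padding overhead — for small or just-over-power-of-2 n, padding can outweigh the per-level savings)

Standard: 12167 multiplications (23^3). Strassen: 16807 multiplications (7^5, after padding to 32x32). Strassen reduces 8 recursive multiplications to 7 at each level.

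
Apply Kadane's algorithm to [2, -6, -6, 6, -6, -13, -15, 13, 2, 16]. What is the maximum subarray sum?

Using Kadane's algorithm on [2, -6, -6, 6, -6, -13, -15, 13, 2, 16]:

Scanning through the array:
Position 1 (value -6): max_ending_here = -4, max_so_far = 2
Position 2 (value -6): max_ending_here = -6, max_so_far = 2
Position 3 (value 6): max_ending_here = 6, max_so_far = 6
Position 4 (value -6): max_ending_here = 0, max_so_far = 6
Position 5 (value -13): max_ending_here = -13, max_so_far = 6
Position 6 (value -15): max_ending_here = -15, max_so_far = 6
Position 7 (value 13): max_ending_here = 13, max_so_far = 13
Position 8 (value 2): max_ending_here = 15, max_so_far = 15
Position 9 (value 16): max_ending_here = 31, max_so_far = 31

Maximum subarray: [13, 2, 16]
Maximum sum: 31

The maximum subarray is [13, 2, 16] with sum 31. This subarray runs from index 7 to index 9.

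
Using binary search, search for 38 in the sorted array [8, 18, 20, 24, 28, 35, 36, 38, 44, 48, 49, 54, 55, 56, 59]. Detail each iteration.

Binary search for 38 in [8, 18, 20, 24, 28, 35, 36, 38, 44, 48, 49, 54, 55, 56, 59]:

lo=0, hi=14, mid=7, arr[mid]=38 -> Found target at index 7!

Binary search finds 38 at index 7 after 1 comparisons. The search repeatedly halves the search space by comparing with the middle element.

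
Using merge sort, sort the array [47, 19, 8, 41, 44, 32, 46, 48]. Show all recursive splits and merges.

Merge sort trace:

Split: [47, 19, 8, 41, 44, 32, 46, 48] -> [47, 19, 8, 41] and [44, 32, 46, 48]
  Split: [47, 19, 8, 41] -> [47, 19] and [8, 41]
    Split: [47, 19] -> [47] and [19]
    Merge: [47] + [19] -> [19, 47]
    Split: [8, 41] -> [8] and [41]
    Merge: [8] + [41] -> [8, 41]
  Merge: [19, 47] + [8, 41] -> [8, 19, 41, 47]
  Split: [44, 32, 46, 48] -> [44, 32] and [46, 48]
    Split: [44, 32] -> [44] and [32]
    Merge: [44] + [32] -> [32, 44]
    Split: [46, 48] -> [46] and [48]
    Merge: [46] + [48] -> [46, 48]
  Merge: [32, 44] + [46, 48] -> [32, 44, 46, 48]
Merge: [8, 19, 41, 47] + [32, 44, 46, 48] -> [8, 19, 32, 41, 44, 46, 47, 48]

Final sorted array: [8, 19, 32, 41, 44, 46, 47, 48]

The merge sort proceeds by recursively splitting the array and merging sorted halves.
After all merges, the sorted array is [8, 19, 32, 41, 44, 46, 47, 48].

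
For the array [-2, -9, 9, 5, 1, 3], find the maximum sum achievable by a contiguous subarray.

Using Kadane's algorithm on [-2, -9, 9, 5, 1, 3]:

Scanning through the array:
Position 1 (value -9): max_ending_here = -9, max_so_far = -2
Position 2 (value 9): max_ending_here = 9, max_so_far = 9
Position 3 (value 5): max_ending_here = 14, max_so_far = 14
Position 4 (value 1): max_ending_here = 15, max_so_far = 15
Position 5 (value 3): max_ending_here = 18, max_so_far = 18

Maximum subarray: [9, 5, 1, 3]
Maximum sum: 18

The maximum subarray is [9, 5, 1, 3] with sum 18. This subarray runs from index 2 to index 5.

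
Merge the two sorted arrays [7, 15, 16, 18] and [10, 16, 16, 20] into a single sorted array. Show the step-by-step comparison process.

Merging process:

Compare 7 vs 10: take 7 from left. Merged: [7]
Compare 15 vs 10: take 10 from right. Merged: [7, 10]
Compare 15 vs 16: take 15 from left. Merged: [7, 10, 15]
Compare 16 vs 16: take 16 from left. Merged: [7, 10, 15, 16]
Compare 18 vs 16: take 16 from right. Merged: [7, 10, 15, 16, 16]
Compare 18 vs 16: take 16 from right. Merged: [7, 10, 15, 16, 16, 16]
Compare 18 vs 20: take 18 from left. Merged: [7, 10, 15, 16, 16, 16, 18]
Append remaining from right: [20]. Merged: [7, 10, 15, 16, 16, 16, 18, 20]

Final merged array: [7, 10, 15, 16, 16, 16, 18, 20]
Total comparisons: 7

The merged array is [7, 10, 15, 16, 16, 16, 18, 20], requiring 7 comparisons. The merge step runs in O(n) time where n is the total number of elements.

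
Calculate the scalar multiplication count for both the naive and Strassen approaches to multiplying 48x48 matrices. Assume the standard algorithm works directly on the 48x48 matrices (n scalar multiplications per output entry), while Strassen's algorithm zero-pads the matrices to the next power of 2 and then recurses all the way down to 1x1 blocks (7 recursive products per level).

Matrix multiplication for 48x48 matrices:

Strassen's algorithm requires power-of-2 dimensions. Pad 48x48 to 64x64 (next power of 2).

Standard algorithm: 48^3 = 110592 multiplications
Strassen's algorithm: 7^(log2(64)) = 7^6 = 117649 multiplications
Difference: 110592 - 117649 = -7057 (Strassen uses MORE here due to padding overhead — for small or just-over-power-of-2 n, padding can outweigh the per-level savings)

Standard: 110592 multiplications (48^3). Strassen: 117649 multiplications (7^6, after padding to 64x64). Strassen reduces 8 recursive multiplications to 7 at each level.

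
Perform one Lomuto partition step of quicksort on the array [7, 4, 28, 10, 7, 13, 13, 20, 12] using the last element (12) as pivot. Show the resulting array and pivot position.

Lomuto partition with pivot = 12:

Initial array: [7, 4, 28, 10, 7, 13, 13, 20, 12]

arr[0]=7 <= 12: swap with position 0, array becomes [7, 4, 28, 10, 7, 13, 13, 20, 12]
arr[1]=4 <= 12: swap with position 1, array becomes [7, 4, 28, 10, 7, 13, 13, 20, 12]
arr[2]=28 > 12: no swap
arr[3]=10 <= 12: swap with position 2, array becomes [7, 4, 10, 28, 7, 13, 13, 20, 12]
arr[4]=7 <= 12: swap with position 3, array becomes [7, 4, 10, 7, 28, 13, 13, 20, 12]
arr[5]=13 > 12: no swap
arr[6]=13 > 12: no swap
arr[7]=20 > 12: no swap

Place pivot at position 4: [7, 4, 10, 7, 12, 13, 13, 20, 28]
Pivot position: 4

After partitioning with pivot 12, the array becomes [7, 4, 10, 7, 12, 13, 13, 20, 28]. The pivot is placed at index 4. All elements to the left of the pivot are <= 12, and all elements to the right are > 12.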